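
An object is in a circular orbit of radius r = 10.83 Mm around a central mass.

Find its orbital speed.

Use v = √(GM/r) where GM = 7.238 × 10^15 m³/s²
r = 10.83 Mm = 1.083 × 10^7 m
GM = 7.238 × 10^15 m³/s²
GM/r = (7.238 × 10^15) / (1.083 × 10^7) = 6.68329 × 10^8 m²/s²
v = √(GM/r) = 25852.1 m/s ≈ 25.85 km/s

Final answer: 25.85 km/s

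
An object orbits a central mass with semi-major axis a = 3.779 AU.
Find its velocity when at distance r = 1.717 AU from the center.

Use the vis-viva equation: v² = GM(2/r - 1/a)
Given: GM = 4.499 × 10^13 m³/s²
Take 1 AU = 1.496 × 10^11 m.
a = 3.779 AU = 5.65338 × 10^11 m
r = 1.717 AU = 2.56863 × 10^11 m
GM = 4.499 × 10^13 m³/s²
2/r − 1/a = 7.78625 × 10^-12 − 1.76885 × 10^-12 = 6.01739 × 10^-12 m⁻¹
v² = GM (2/r − 1/a) = 270.723 m²/s²
v = 16.4536 m/s ≈ 16.45 m/s

Final answer: 16.45 m/s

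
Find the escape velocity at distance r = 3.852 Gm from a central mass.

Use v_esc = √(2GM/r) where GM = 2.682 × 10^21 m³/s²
r = 3.852 Gm = 3.852 × 10^9 m
GM = 2.682 × 10^21 m³/s²
2GM/r = 2 × (2.682 × 10^21) / (3.852 × 10^9) = 1.39252 × 10^12 m²/s²
v_esc = √(2GM/r) = 1.18005 × 10^6 m/s ≈ 1180 km/s

Final answer: 1180 km/s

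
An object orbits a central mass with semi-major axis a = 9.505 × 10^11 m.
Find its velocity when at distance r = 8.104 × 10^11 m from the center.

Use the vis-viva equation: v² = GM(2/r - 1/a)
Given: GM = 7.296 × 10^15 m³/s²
a = 9.505 × 10^11 m
r = 8.104 × 10^11 m
GM = 7.296 × 10^15 m³/s²
2/r − 1/a = 2.46792 × 10^-12 − 1.05208 × 10^-12 = 1.41584 × 10^-12 m⁻¹
v² = GM (2/r − 1/a) = 10330 m²/s²
v = 101.636 m/s ≈ 101.6 m/s

Final answer: 101.6 m/s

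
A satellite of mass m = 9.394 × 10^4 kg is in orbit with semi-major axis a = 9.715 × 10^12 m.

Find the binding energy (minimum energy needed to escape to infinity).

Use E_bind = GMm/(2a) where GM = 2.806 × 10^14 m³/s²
a = 9.715 × 10^12 m
GM = 2.806 × 10^14 m³/s²
m = 9.394 × 10^4 kg
GMm = 2.806 × 10^14 × 93940 = 2.63596 × 10^19 m³·kg/s²
2a = 1.943 × 10^13 m
E_bind = GMm/(2a) = 1.35664 × 10^6 J ≈ 1.357 MJ

Final answer: 1.357 MJ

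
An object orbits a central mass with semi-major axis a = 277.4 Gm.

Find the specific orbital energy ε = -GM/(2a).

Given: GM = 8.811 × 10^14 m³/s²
a = 277.4 Gm = 2.774 × 10^11 m
GM = 8.811 × 10^14 m³/s²
2a = 5.548 × 10^11 m
ε = −GM/(2a) = -1588.14 J/kg ≈ -1.588 kJ/kg

Final answer: -1.588 kJ/kg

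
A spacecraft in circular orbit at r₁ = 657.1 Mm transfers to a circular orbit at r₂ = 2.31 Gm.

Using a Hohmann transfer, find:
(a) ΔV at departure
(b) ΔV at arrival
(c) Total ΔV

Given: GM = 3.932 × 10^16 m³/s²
r₁ = 657.1 Mm = 6.571 × 10^8 m
r₂ = 2.31 Gm = 2.31 × 10^9 m
GM = 3.932 × 10^16 m³/s²
Transfer ellipse: a_t = (r₁ + r₂)/2 = 1.48355 × 10^9 m
Circular speed at r₁: v₁ = √(GM/r₁) = 7735.55 m/s
Transfer speed at r₁ (periapsis): v₁ₜ = √(GM(2/r₁ − 1/a_t)) = 9652.64 m/s
(a) ΔV₁ = v₁ₜ − v₁ = 1917.09 m/s ≈ 1.917 km/s
Circular speed at r₂: v₂ = √(GM/r₂) = 4125.73 m/s
Transfer speed at r₂ (apoapsis): v₂ₜ = √(GM(2/r₂ − 1/a_t)) = 2745.78 m/s
(b) ΔV₂ = v₂ − v₂ₜ = 1379.95 m/s ≈ 1.38 km/s
(c) ΔV_total = ΔV₁ + ΔV₂ = 3297.04 m/s ≈ 3.297 km/s

Final answer:
(a) ΔV₁ = 1.917 km/s
(b) ΔV₂ = 1.38 km/s
(c) ΔV_total = 3.297 km/s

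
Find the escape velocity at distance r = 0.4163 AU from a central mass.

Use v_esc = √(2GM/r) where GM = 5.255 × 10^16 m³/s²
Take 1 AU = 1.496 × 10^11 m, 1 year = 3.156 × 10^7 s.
r = 0.4163 AU = 6.22785 × 10^10 m
GM = 5.255 × 10^16 m³/s²
2GM/r = 2 × (5.255 × 10^16) / (6.22785 × 10^10) = 1.68758 × 10^6 m²/s²
v_esc = √(2GM/r) = 1299.07 m/s ≈ 0.2741 AU/year

Final answer: 0.2741 AU/year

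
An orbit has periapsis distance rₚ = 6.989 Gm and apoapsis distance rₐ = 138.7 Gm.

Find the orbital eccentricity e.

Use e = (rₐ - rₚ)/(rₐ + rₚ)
rₚ = 6.989 Gm = 6.989 × 10^9 m
rₐ = 138.7 Gm = 1.387 × 10^11 m
rₐ − rₚ = 1.31711 × 10^11 m
rₐ + rₚ = 1.45689 × 10^11 m
e = (rₐ − rₚ)/(rₐ + rₚ) = 0.904056

Final answer: e = 0.9041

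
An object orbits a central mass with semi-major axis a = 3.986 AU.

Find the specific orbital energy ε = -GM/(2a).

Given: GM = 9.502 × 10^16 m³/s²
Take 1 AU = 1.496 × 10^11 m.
a = 3.986 AU = 5.96306 × 10^11 m
GM = 9.502 × 10^16 m³/s²
2a = 1.19261 × 10^12 m
ε = −GM/(2a) = -79673.9 J/kg ≈ -79.67 kJ/kg

Final answer: -79.67 kJ/kg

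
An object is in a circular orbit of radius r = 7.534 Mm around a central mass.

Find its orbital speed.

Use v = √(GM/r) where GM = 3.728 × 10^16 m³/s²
r = 7.534 Mm = 7.534 × 10^6 m
GM = 3.728 × 10^16 m³/s²
GM/r = (3.728 × 10^16) / (7.534 × 10^6) = 4.94823 × 10^9 m²/s²
v = √(GM/r) = 70343.7 m/s ≈ 70.34 km/s

Final answer: 70.34 km/s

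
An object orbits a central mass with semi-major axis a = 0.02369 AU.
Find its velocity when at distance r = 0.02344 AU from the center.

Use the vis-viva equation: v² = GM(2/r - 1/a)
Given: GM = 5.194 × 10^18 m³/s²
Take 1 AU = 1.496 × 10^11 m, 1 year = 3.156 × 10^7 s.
a = 0.02369 AU = 3.54402 × 10^9 m
r = 0.02344 AU = 3.50662 × 10^9 m
GM = 5.194 × 10^18 m³/s²
2/r − 1/a = 5.70349 × 10^-10 − 2.82165 × 10^-10 = 2.88184 × 10^-10 m⁻¹
v² = GM (2/r − 1/a) = 1.49683 × 10^9 m²/s²
v = 38688.9 m/s ≈ 8.162 AU/year

Final answer: 8.162 AU/year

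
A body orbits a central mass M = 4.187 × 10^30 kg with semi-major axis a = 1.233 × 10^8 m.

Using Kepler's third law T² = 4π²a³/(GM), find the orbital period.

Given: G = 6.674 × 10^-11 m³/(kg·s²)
M = 4.187 × 10^30 kg
GM = G × M = 6.674 × 10^-11 × 4.187 × 10^30 = 2.7944 × 10^20 m³/s²
a = 1.233 × 10^8 m
a³ = 1.87452 × 10^24 m³
T = 2π √(a³/GM) = 2π √((1.87452 × 10^24) / (2.7944 × 10^20)) = 2π × 81.903 s
T = 514.612 s ≈ 8.577 minutes

Final answer: 8.577 minutes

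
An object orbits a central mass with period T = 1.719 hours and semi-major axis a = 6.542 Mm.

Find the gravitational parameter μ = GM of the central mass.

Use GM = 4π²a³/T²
T = 1.719 hours = 6188.4 s
a = 6.542 Mm = 6.542 × 10^6 m
a³ = 2.79983 × 10^20 m³
T² = 3.82963 × 10^7 s²
GM = 4π² × (2.79983 × 10^20) / (3.82963 × 10^7) = 2.88625 × 10^14 m³/s²
GM ≈ 2.886 × 10^14 m³/s²

Final answer: GM = 2.886 × 10^14 m³/s²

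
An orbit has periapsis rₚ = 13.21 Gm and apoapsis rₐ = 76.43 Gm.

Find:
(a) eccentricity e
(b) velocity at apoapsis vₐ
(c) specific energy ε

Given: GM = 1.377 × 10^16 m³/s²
rₚ = 13.21 Gm = 1.321 × 10^10 m
rₐ = 76.43 Gm = 7.643 × 10^10 m
GM = 1.377 × 10^16 m³/s²
a = (rₚ + rₐ)/2 = 4.482 × 10^10 m
e = (rₐ − rₚ)/(rₐ + rₚ) = (6.322 × 10^10) / (8.964 × 10^10) = 0.705266
(a) e = 0.705266 ≈ 0.7053
(b) vₐ² = GM (2/rₐ − 1/a) = 1.377 × 10^16 × (2.61677 × 10^-11 − 2.23115 × 10^-11) = 53100.8 m²/s²;  vₐ = 230.436 m/s ≈ 230.4 m/s
(c) 2a = 8.964 × 10^10 m;  ε = −GM/(2a) = -153614 J/kg ≈ -153.6 kJ/kg

Final answer:
(a) eccentricity e = 0.7053
(b) velocity at apoapsis vₐ = 230.4 m/s
(c) specific energy ε = -153.6 kJ/kg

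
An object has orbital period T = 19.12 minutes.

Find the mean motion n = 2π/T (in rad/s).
T = 19.12 minutes = 1147.2 s
n = 2π / 1147.2 s = 0.00547697 rad/s ≈ 0.005477 rad/s

Final answer: n = 0.005477 rad/s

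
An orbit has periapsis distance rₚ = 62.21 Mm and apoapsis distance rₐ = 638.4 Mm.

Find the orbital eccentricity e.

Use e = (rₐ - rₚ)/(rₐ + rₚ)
rₚ = 62.21 Mm = 6.221 × 10^7 m
rₐ = 638.4 Mm = 6.384 × 10^8 m
rₐ − rₚ = 5.7619 × 10^8 m
rₐ + rₚ = 7.0061 × 10^8 m
e = (rₐ − rₚ)/(rₐ + rₚ) = 0.822412

Final answer: e = 0.8224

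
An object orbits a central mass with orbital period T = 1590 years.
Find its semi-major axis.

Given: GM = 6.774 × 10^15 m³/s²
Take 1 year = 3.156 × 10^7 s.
T = 1590 years = 5.01804 × 10^10 s
GM = 6.774 × 10^15 m³/s²
Kepler's third law: a³ = GM T² / (4π²)
T² = 2.51807 × 10^21 s²
a³ = (6.774 × 10^15) × (2.51807 × 10^21) / (4π²) = 4.3207 × 10^35 m³
a = (a³)^(1/3) = 7.55993 × 10^11 m ≈ 7.56 × 10^11 m

Final answer: 7.56 × 10^11 m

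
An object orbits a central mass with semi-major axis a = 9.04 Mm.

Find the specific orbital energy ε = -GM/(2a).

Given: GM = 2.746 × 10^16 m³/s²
a = 9.04 Mm = 9.04 × 10^6 m
GM = 2.746 × 10^16 m³/s²
2a = 1.808 × 10^7 m
ε = −GM/(2a) = -1.51881 × 10^9 J/kg ≈ -1.519 GJ/kg

Final answer: -1.519 GJ/kg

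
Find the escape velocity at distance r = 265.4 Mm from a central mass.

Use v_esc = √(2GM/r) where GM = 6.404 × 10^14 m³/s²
r = 265.4 Mm = 2.654 × 10^8 m
GM = 6.404 × 10^14 m³/s²
2GM/r = 2 × (6.404 × 10^14) / (2.654 × 10^8) = 4.82592 × 10^6 m²/s²
v_esc = √(2GM/r) = 2196.8 m/s ≈ 2.197 km/s

Final answer: 2.197 km/s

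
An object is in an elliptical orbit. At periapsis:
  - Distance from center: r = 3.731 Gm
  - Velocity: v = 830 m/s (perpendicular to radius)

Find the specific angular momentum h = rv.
r = 3.731 Gm = 3.731 × 10^9 m
v = 830 m/s
h = rv = 3.731 × 10^9 × 830 = 3.09673 × 10^12 m²/s ≈ 3.097 × 10^12 m²/s

Final answer: h = 3.097 × 10^12 m²/s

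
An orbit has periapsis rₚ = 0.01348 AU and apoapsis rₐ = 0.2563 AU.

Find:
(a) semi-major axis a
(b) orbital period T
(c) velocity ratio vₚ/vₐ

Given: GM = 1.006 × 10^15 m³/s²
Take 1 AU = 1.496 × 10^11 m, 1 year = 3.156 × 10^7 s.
rₚ = 0.01348 AU = 2.01661 × 10^9 m
rₐ = 0.2563 AU = 3.83425 × 10^10 m
GM = 1.006 × 10^15 m³/s²
a = (rₚ + rₐ)/2 = 2.01795 × 10^10 m
e = (rₐ − rₚ)/(rₐ + rₚ) = (3.63259 × 10^10) / (4.03591 × 10^10) = 0.900067
(a) a = 2.01795 × 10^10 m ≈ 0.1349 AU
(b) a³ = 8.21739 × 10^30 m³;  T = 2π √(a³/GM) = 2π × 9.03791 × 10^7 s = 5.67869 × 10^8 s ≈ 17.99 years
(c) vₚ/vₐ = rₐ/rₚ (angular momentum) = (3.83425 × 10^10) / (2.01661 × 10^9) = 19.0134 ≈ 19.01

Final answer:
(a) semi-major axis a = 0.1349 AU
(b) orbital period T = 17.99 years
(c) velocity ratio vₚ/vₐ = 19.01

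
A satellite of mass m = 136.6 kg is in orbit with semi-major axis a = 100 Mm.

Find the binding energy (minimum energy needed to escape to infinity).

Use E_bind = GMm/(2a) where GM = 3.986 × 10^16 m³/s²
a = 100 Mm = 1 × 10^8 m
GM = 3.986 × 10^16 m³/s²
m = 136.6 kg
GMm = 3.986 × 10^16 × 136.6 = 5.44488 × 10^18 m³·kg/s²
2a = 2 × 10^8 m
E_bind = GMm/(2a) = 2.72244 × 10^10 J ≈ 27.22 GJ

Final answer: 27.22 GJ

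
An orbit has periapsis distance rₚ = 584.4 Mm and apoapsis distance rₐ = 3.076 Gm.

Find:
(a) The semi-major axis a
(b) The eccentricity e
rₚ = 584.4 Mm = 5.844 × 10^8 m
rₐ = 3.076 Gm = 3.076 × 10^9 m
(a) a = (rₚ + rₐ)/2 = 1.8302 × 10^9 m ≈ 1.83 Gm
(b) e = (rₐ − rₚ)/(rₐ + rₚ) = (2.4916 × 10^9) / (3.6604 × 10^9) = 0.680691

Final answer:
(a) a = 1.83 Gm
(b) e = 0.6807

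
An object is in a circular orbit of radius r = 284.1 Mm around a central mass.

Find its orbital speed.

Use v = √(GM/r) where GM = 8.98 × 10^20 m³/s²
r = 284.1 Mm = 2.841 × 10^8 m
GM = 8.98 × 10^20 m³/s²
GM/r = (8.98 × 10^20) / (2.841 × 10^8) = 3.16086 × 10^12 m²/s²
v = √(GM/r) = 1.77788 × 10^6 m/s ≈ 1778 km/s

Final answer: 1778 km/s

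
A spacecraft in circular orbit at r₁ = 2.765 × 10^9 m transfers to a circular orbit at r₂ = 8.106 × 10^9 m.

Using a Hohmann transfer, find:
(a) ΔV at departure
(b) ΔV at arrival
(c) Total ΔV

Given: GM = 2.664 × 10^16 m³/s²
r₁ = 2.765 × 10^9 m
r₂ = 8.106 × 10^9 m
GM = 2.664 × 10^16 m³/s²
Transfer ellipse: a_t = (r₁ + r₂)/2 = 5.4355 × 10^9 m
Circular speed at r₁: v₁ = √(GM/r₁) = 3103.98 m/s
Transfer speed at r₁ (periapsis): v₁ₜ = √(GM(2/r₁ − 1/a_t)) = 3790.56 m/s
(a) ΔV₁ = v₁ₜ − v₁ = 686.573 m/s ≈ 686.6 m/s
Circular speed at r₂: v₂ = √(GM/r₂) = 1812.86 m/s
Transfer speed at r₂ (apoapsis): v₂ₜ = √(GM(2/r₂ − 1/a_t)) = 1292.98 m/s
(b) ΔV₂ = v₂ − v₂ₜ = 519.879 m/s ≈ 519.9 m/s
(c) ΔV_total = ΔV₁ + ΔV₂ = 1206.45 m/s ≈ 1.206 km/s

Final answer:
(a) ΔV₁ = 686.6 m/s
(b) ΔV₂ = 519.9 m/s
(c) ΔV_total = 1.206 km/s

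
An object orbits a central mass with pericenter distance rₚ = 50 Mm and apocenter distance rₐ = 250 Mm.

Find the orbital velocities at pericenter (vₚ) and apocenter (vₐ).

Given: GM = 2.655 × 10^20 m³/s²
rₚ = 50 Mm = 5 × 10^7 m
rₐ = 250 Mm = 2.5 × 10^8 m
GM = 2.655 × 10^20 m³/s²
a = (rₚ + rₐ)/2 = 1.5 × 10^8 m
Vis-viva: v² = GM (2/r − 1/a)
vₚ² = 2.655 × 10^20 × (4 × 10^-8 − 6.66667 × 10^-9) = 8.85 × 10^12 m²/s²
vₚ = 2.97489 × 10^6 m/s ≈ 2975 km/s
vₐ² = 2.655 × 10^20 × (8 × 10^-9 − 6.66667 × 10^-9) = 3.54 × 10^11 m²/s²
vₐ = 594979 m/s ≈ 595 km/s

Final answer: vₚ = 2975 km/s, vₐ = 595 km/s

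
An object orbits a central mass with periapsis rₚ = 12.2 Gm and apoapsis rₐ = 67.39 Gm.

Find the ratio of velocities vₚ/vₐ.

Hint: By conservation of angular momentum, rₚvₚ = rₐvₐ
rₚ = 12.2 Gm = 1.22 × 10^10 m
rₐ = 67.39 Gm = 6.739 × 10^10 m
rₚvₚ = rₐvₐ  ⇒  vₚ/vₐ = rₐ/rₚ
vₚ/vₐ = (6.739 × 10^10) / (1.22 × 10^10) = 5.52377

Final answer: vₚ/vₐ = 5.524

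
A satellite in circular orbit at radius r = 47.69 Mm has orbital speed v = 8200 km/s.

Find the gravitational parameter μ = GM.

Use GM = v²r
r = 47.69 Mm = 4.769 × 10^7 m
v = 8200 km/s = 8.2 × 10^6 m/s
v² = 6.724 × 10^13 m²/s²
GM = v²r = 6.724 × 10^13 × 4.769 × 10^7 = 3.20668 × 10^21 m³/s²
GM ≈ 3.207 × 10^21 m³/s²

Final answer: GM = 3.207 × 10^21 m³/s²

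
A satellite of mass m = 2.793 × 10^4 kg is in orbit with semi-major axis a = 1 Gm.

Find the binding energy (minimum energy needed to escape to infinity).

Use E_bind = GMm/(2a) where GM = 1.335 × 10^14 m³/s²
a = 1 Gm = 1 × 10^9 m
GM = 1.335 × 10^14 m³/s²
m = 2.793 × 10^4 kg
GMm = 1.335 × 10^14 × 27930 = 3.72866 × 10^18 m³·kg/s²
2a = 2 × 10^9 m
E_bind = GMm/(2a) = 1.86433 × 10^9 J ≈ 1.864 GJ

Final answer: 1.864 GJ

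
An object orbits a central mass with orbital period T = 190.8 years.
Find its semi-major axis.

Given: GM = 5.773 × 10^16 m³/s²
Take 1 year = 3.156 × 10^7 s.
T = 190.8 years = 6.02165 × 10^9 s
GM = 5.773 × 10^16 m³/s²
Kepler's third law: a³ = GM T² / (4π²)
T² = 3.62602 × 10^19 s²
a³ = (5.773 × 10^16) × (3.62602 × 10^19) / (4π²) = 5.3024 × 10^34 m³
a = (a³)^(1/3) = 3.75685 × 10^11 m ≈ 375.7 Gm

Final answer: 375.7 Gm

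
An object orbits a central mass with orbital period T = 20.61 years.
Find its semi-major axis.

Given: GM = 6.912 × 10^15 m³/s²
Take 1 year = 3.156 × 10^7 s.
T = 20.61 years = 6.50452 × 10^8 s
GM = 6.912 × 10^15 m³/s²
Kepler's third law: a³ = GM T² / (4π²)
T² = 4.23087 × 10^17 s²
a³ = (6.912 × 10^15) × (4.23087 × 10^17) / (4π²) = 7.40754 × 10^31 m³
a = (a³)^(1/3) = 4.19976 × 10^10 m ≈ 42 Gm

Final answer: 42 Gm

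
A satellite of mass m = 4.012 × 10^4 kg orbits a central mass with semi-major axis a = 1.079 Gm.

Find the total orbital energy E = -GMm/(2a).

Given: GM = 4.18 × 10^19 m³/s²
a = 1.079 Gm = 1.079 × 10^9 m
GM = 4.18 × 10^19 m³/s²
2a = 2.158 × 10^9 m
GMm = 4.18 × 10^19 × 40120 = 1.67702 × 10^24 m³·kg/s²
E = −GMm/(2a) = -7.77116 × 10^14 J ≈ -777.1 TJ

Final answer: -777.1 TJ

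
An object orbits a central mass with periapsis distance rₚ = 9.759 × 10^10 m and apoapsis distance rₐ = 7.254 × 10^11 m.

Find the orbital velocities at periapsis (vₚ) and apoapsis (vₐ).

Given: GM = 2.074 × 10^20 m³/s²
rₚ = 9.759 × 10^10 m
rₐ = 7.254 × 10^11 m
GM = 2.074 × 10^20 m³/s²
a = (rₚ + rₐ)/2 = 4.11495 × 10^11 m
Vis-viva: v² = GM (2/r − 1/a)
vₚ² = 2.074 × 10^20 × (2.04939 × 10^-11 − 2.43016 × 10^-12) = 3.74642 × 10^9 m²/s²
vₚ = 61208 m/s ≈ 61.21 km/s
vₐ² = 2.074 × 10^20 × (2.7571 × 10^-12 − 2.43016 × 10^-12) = 6.78066 × 10^7 m²/s²
vₐ = 8234.48 m/s ≈ 8.234 km/s

Final answer: vₚ = 61.21 km/s, vₐ = 8.234 km/s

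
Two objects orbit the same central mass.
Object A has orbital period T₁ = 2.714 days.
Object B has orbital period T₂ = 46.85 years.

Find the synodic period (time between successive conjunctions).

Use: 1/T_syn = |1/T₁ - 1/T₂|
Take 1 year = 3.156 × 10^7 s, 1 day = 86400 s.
T₁ = 2.714 days = 234490 s
T₂ = 46.85 years = 1.47859 × 10^9 s
1/T₁ = 4.26458 × 10^-6 s⁻¹
1/T₂ = 6.76322 × 10^-10 s⁻¹
|1/T₁ − 1/T₂| = 4.26391 × 10^-6 s⁻¹
T_syn = 1 / |1/T₁ − 1/T₂| = 234527 s ≈ 2.714 days

Final answer: T_syn = 2.714 days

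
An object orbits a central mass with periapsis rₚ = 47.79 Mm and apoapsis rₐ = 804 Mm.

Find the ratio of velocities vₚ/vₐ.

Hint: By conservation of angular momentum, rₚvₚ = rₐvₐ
rₚ = 47.79 Mm = 4.779 × 10^7 m
rₐ = 804 Mm = 8.04 × 10^8 m
rₚvₚ = rₐvₐ  ⇒  vₚ/vₐ = rₐ/rₚ
vₚ/vₐ = (8.04 × 10^8) / (4.779 × 10^7) = 16.8236

Final answer: vₚ/vₐ = 16.82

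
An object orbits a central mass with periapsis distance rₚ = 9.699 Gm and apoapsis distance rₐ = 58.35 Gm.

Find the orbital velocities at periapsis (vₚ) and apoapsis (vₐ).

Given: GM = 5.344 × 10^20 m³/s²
rₚ = 9.699 Gm = 9.699 × 10^9 m
rₐ = 58.35 Gm = 5.835 × 10^10 m
GM = 5.344 × 10^20 m³/s²
a = (rₚ + rₐ)/2 = 3.40245 × 10^10 m
Vis-viva: v² = GM (2/r − 1/a)
vₚ² = 5.344 × 10^20 × (2.06207 × 10^-10 − 2.93906 × 10^-11) = 9.44906 × 10^10 m²/s²
vₚ = 307393 m/s ≈ 307.4 km/s
vₐ² = 5.344 × 10^20 × (3.42759 × 10^-11 − 2.93906 × 10^-11) = 2.61072 × 10^9 m²/s²
vₐ = 51095.2 m/s ≈ 51.1 km/s

Final answer: vₚ = 307.4 km/s, vₐ = 51.1 km/s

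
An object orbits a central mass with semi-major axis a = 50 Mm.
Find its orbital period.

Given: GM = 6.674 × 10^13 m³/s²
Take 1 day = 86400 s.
a = 50 Mm = 5 × 10^7 m
GM = 6.674 × 10^13 m³/s²
a³ = 1.25 × 10^23 m³
T = 2π √(a³/GM) = 2π √((1.25 × 10^23) / (6.674 × 10^13)) = 2π × 43277.5 s
T = 271920 s ≈ 3.147 days

Final answer: 3.147 days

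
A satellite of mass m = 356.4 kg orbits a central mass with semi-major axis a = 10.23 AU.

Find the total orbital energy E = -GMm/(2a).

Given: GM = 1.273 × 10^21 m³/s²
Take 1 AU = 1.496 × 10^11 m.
a = 10.23 AU = 1.53041 × 10^12 m
GM = 1.273 × 10^21 m³/s²
2a = 3.06082 × 10^12 m
GMm = 1.273 × 10^21 × 356.4 = 4.53697 × 10^23 m³·kg/s²
E = −GMm/(2a) = -1.48228 × 10^11 J ≈ -148.2 GJ

Final answer: -148.2 GJ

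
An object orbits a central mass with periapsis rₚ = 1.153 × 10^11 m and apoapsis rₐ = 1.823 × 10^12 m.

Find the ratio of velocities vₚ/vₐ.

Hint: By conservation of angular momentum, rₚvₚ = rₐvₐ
rₚ = 1.153 × 10^11 m
rₐ = 1.823 × 10^12 m
rₚvₚ = rₐvₐ  ⇒  vₚ/vₐ = rₐ/rₚ
vₚ/vₐ = (1.823 × 10^12) / (1.153 × 10^11) = 15.8109

Final answer: vₚ/vₐ = 15.81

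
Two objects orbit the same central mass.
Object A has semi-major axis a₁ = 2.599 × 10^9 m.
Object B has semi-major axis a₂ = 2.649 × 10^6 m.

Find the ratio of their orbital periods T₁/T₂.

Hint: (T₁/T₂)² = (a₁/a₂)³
a₁ = 2.599 × 10^9 m
a₂ = 2.649 × 10^6 m
a₁/a₂ = 981.125
T₁/T₂ = (a₁/a₂)^(3/2) = (981.125)^1.5 = 30731.7

Final answer: T₁/T₂ = 3.073 × 10^4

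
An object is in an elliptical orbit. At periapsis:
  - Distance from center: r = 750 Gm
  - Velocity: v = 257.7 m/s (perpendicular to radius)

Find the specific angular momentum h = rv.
r = 750 Gm = 7.5 × 10^11 m
v = 257.7 m/s
h = rv = 7.5 × 10^11 × 257.7 = 1.93275 × 10^14 m²/s ≈ 1.933 × 10^14 m²/s

Final answer: h = 1.933 × 10^14 m²/s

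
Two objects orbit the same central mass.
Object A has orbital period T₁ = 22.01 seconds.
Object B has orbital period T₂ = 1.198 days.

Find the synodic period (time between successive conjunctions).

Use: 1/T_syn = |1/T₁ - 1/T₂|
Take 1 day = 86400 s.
T₁ = 22.01 seconds
T₂ = 1.198 days = 103507 s
1/T₁ = 0.0454339 s⁻¹
1/T₂ = 9.66116 × 10^-6 s⁻¹
|1/T₁ − 1/T₂| = 0.0454242 s⁻¹
T_syn = 1 / |1/T₁ − 1/T₂| = 22.0147 s ≈ 22.01 seconds

Final answer: T_syn = 22.01 seconds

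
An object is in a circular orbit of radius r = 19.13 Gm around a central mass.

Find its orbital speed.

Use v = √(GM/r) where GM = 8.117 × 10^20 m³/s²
r = 19.13 Gm = 1.913 × 10^10 m
GM = 8.117 × 10^20 m³/s²
GM/r = (8.117 × 10^20) / (1.913 × 10^10) = 4.24307 × 10^10 m²/s²
v = √(GM/r) = 205987 m/s ≈ 206 km/s

Final answer: 206 km/s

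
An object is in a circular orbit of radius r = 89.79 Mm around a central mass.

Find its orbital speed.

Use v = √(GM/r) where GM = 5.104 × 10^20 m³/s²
r = 89.79 Mm = 8.979 × 10^7 m
GM = 5.104 × 10^20 m³/s²
GM/r = (5.104 × 10^20) / (8.979 × 10^7) = 5.68437 × 10^12 m²/s²
v = √(GM/r) = 2.38419 × 10^6 m/s ≈ 2384 km/s

Final answer: 2384 km/s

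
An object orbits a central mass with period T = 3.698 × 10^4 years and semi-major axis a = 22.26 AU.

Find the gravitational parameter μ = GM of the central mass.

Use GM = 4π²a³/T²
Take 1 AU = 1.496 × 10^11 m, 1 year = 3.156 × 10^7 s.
T = 3.698 × 10^4 years = 1.16709 × 10^12 s
a = 22.26 AU = 3.3301 × 10^12 m
a³ = 3.69292 × 10^37 m³
T² = 1.3621 × 10^24 s²
GM = 4π² × (3.69292 × 10^37) / (1.3621 × 10^24) = 1.07034 × 10^15 m³/s²
GM ≈ 1.07 × 10^15 m³/s²

Final answer: GM = 1.07 × 10^15 m³/s²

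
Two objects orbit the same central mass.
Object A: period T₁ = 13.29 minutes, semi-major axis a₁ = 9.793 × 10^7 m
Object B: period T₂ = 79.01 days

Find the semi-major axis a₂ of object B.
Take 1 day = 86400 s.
T₁ = 13.29 minutes = 797.4 s
T₂ = 79.01 days = 6.82646 × 10^6 s
a₁ = 9.793 × 10^7 m
Kepler's third law: (T₂/T₁)² = (a₂/a₁)³  ⇒  a₂ = a₁ (T₂/T₁)^(2/3)
T₂/T₁ = 8560.9
(T₂/T₁)^(2/3) = 418.485
a₂ = 9.793 × 10^7 m × 418.485 = 4.09822 × 10^10 m ≈ 4.098 × 10^10 m

Final answer: a₂ = 4.098 × 10^10 m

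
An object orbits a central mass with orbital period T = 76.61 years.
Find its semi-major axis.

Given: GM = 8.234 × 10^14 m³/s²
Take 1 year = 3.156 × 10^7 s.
T = 76.61 years = 2.41781 × 10^9 s
GM = 8.234 × 10^14 m³/s²
Kepler's third law: a³ = GM T² / (4π²)
T² = 5.84581 × 10^18 s²
a³ = (8.234 × 10^14) × (5.84581 × 10^18) / (4π²) = 1.21926 × 10^32 m³
a = (a³)^(1/3) = 4.95867 × 10^10 m ≈ 49.59 Gm

Final answer: 49.59 Gm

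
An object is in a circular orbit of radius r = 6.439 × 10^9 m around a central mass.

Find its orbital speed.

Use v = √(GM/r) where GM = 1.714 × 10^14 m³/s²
r = 6.439 × 10^9 m
GM = 1.714 × 10^14 m³/s²
GM/r = (1.714 × 10^14) / (6.439 × 10^9) = 26619 m²/s²
v = √(GM/r) = 163.153 m/s ≈ 163.2 m/s

Final answer: 163.2 m/s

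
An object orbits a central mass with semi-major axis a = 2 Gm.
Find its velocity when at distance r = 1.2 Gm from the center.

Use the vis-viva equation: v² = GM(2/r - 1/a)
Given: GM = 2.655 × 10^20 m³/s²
a = 2 Gm = 2 × 10^9 m
r = 1.2 Gm = 1.2 × 10^9 m
GM = 2.655 × 10^20 m³/s²
2/r − 1/a = 1.66667 × 10^-9 − 5 × 10^-10 = 1.16667 × 10^-9 m⁻¹
v² = GM (2/r − 1/a) = 3.0975 × 10^11 m²/s²
v = 556552 m/s ≈ 556.6 km/s

Final answer: 556.6 km/s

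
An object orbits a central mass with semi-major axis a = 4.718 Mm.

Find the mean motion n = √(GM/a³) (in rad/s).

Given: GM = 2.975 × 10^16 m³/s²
a = 4.718 Mm = 4.718 × 10^6 m
GM = 2.975 × 10^16 m³/s²
a³ = 1.0502 × 10^20 m³
GM/a³ = (2.975 × 10^16) / (1.0502 × 10^20) = 0.000283278 s⁻²
n = √(GM/a³) = 0.0168309 rad/s ≈ 0.01683 rad/s

Final answer: n = 0.01683 rad/s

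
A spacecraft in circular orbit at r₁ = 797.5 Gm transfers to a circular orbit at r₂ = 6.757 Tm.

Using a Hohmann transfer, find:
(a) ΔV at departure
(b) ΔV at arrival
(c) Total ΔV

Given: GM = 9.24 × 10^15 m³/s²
r₁ = 797.5 Gm = 7.975 × 10^11 m
r₂ = 6.757 Tm = 6.757 × 10^12 m
GM = 9.24 × 10^15 m³/s²
Transfer ellipse: a_t = (r₁ + r₂)/2 = 3.77725 × 10^12 m
Circular speed at r₁: v₁ = √(GM/r₁) = 107.639 m/s
Transfer speed at r₁ (periapsis): v₁ₜ = √(GM(2/r₁ − 1/a_t)) = 143.966 m/s
(a) ΔV₁ = v₁ₜ − v₁ = 36.3267 m/s ≈ 36.33 m/s
Circular speed at r₂: v₂ = √(GM/r₂) = 36.9793 m/s
Transfer speed at r₂ (apoapsis): v₂ₜ = √(GM(2/r₂ − 1/a_t)) = 16.9917 m/s
(b) ΔV₂ = v₂ − v₂ₜ = 19.9876 m/s ≈ 19.99 m/s
(c) ΔV_total = ΔV₁ + ΔV₂ = 56.3143 m/s ≈ 56.31 m/s

Final answer:
(a) ΔV₁ = 36.33 m/s
(b) ΔV₂ = 19.99 m/s
(c) ΔV_total = 56.31 m/s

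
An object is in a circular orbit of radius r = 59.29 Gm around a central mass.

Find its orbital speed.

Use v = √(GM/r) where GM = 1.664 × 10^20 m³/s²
r = 59.29 Gm = 5.929 × 10^10 m
GM = 1.664 × 10^20 m³/s²
GM/r = (1.664 × 10^20) / (5.929 × 10^10) = 2.80654 × 10^9 m²/s²
v = √(GM/r) = 52976.8 m/s ≈ 52.98 km/s

Final answer: 52.98 km/s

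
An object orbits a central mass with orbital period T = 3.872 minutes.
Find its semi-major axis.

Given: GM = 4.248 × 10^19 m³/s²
T = 3.872 minutes = 232.32 s
GM = 4.248 × 10^19 m³/s²
Kepler's third law: a³ = GM T² / (4π²)
T² = 53972.6 s²
a³ = (4.248 × 10^19) × 53972.6 / (4π²) = 5.80762 × 10^22 m³
a = (a³)^(1/3) = 3.87257 × 10^7 m ≈ 38.73 Mm

Final answer: 38.73 Mm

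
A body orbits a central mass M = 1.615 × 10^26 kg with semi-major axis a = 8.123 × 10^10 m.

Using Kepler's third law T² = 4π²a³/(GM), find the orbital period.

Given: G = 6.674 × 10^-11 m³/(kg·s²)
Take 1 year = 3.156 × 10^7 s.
M = 1.615 × 10^26 kg
GM = G × M = 6.674 × 10^-11 × 1.615 × 10^26 = 1.07785 × 10^16 m³/s²
a = 8.123 × 10^10 m
a³ = 5.35981 × 10^32 m³
T = 2π √(a³/GM) = 2π √((5.35981 × 10^32) / (1.07785 × 10^16)) = 2π × 2.22995 × 10^8 s
T = 1.40112 × 10^9 s ≈ 44.4 years

Final answer: 44.4 years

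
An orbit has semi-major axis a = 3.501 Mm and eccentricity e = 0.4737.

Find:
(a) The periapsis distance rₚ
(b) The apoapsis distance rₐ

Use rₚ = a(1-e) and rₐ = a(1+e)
a = 3.501 Mm = 3.501 × 10^6 m
e = 0.4737:  1 − e = 0.5263,  1 + e = 1.4737
(a) rₚ = a(1 − e) = 3.501 × 10^6 m × 0.5263 = 1.84258 × 10^6 m ≈ 1.843 Mm
(b) rₐ = a(1 + e) = 3.501 × 10^6 m × 1.4737 = 5.15942 × 10^6 m ≈ 5.159 Mm

Final answer:
(a) rₚ = 1.843 Mm
(b) rₐ = 5.159 Mm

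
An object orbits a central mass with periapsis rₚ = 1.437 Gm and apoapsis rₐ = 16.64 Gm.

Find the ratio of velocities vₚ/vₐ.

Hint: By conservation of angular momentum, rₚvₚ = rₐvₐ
rₚ = 1.437 Gm = 1.437 × 10^9 m
rₐ = 16.64 Gm = 1.664 × 10^10 m
rₚvₚ = rₐvₐ  ⇒  vₚ/vₐ = rₐ/rₚ
vₚ/vₐ = (1.664 × 10^10) / (1.437 × 10^9) = 11.5797

Final answer: vₚ/vₐ = 11.58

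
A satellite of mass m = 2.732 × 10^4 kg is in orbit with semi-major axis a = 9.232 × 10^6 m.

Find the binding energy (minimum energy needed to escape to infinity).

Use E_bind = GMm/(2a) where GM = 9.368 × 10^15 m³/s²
a = 9.232 × 10^6 m
GM = 9.368 × 10^15 m³/s²
m = 2.732 × 10^4 kg
GMm = 9.368 × 10^15 × 27320 = 2.55934 × 10^20 m³·kg/s²
2a = 1.8464 × 10^7 m
E_bind = GMm/(2a) = 1.38612 × 10^13 J ≈ 13.86 TJ

Final answer: 13.86 TJ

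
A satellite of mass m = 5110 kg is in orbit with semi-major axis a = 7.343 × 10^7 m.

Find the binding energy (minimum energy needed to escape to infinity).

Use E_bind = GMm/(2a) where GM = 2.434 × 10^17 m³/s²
a = 7.343 × 10^7 m
GM = 2.434 × 10^17 m³/s²
m = 5110 kg
GMm = 2.434 × 10^17 × 5110 = 1.24377 × 10^21 m³·kg/s²
2a = 1.4686 × 10^8 m
E_bind = GMm/(2a) = 8.46911 × 10^12 J ≈ 8.469 TJ

Final answer: 8.469 TJ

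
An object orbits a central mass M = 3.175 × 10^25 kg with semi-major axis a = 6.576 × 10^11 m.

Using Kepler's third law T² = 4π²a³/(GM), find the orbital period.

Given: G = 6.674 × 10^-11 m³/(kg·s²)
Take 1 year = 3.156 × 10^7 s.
M = 3.175 × 10^25 kg
GM = G × M = 6.674 × 10^-11 × 3.175 × 10^25 = 2.119 × 10^15 m³/s²
a = 6.576 × 10^11 m
a³ = 2.84371 × 10^35 m³
T = 2π √(a³/GM) = 2π √((2.84371 × 10^35) / (2.119 × 10^15)) = 2π × 1.15845 × 10^10 s
T = 7.27876 × 10^10 s ≈ 2306 years

Final answer: 2306 years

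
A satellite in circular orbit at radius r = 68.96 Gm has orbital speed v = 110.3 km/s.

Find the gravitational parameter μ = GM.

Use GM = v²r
r = 68.96 Gm = 6.896 × 10^10 m
v = 110.3 km/s = 110300 m/s
v² = 1.21661 × 10^10 m²/s²
GM = v²r = 1.21661 × 10^10 × 6.896 × 10^10 = 8.38974 × 10^20 m³/s²
GM ≈ 8.39 × 10^20 m³/s²

Final answer: GM = 8.39 × 10^20 m³/s²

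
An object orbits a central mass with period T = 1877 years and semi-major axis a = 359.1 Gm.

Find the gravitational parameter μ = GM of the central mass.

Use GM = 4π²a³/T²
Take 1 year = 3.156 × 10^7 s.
T = 1877 years = 5.92381 × 10^10 s
a = 359.1 Gm = 3.591 × 10^11 m
a³ = 4.6307 × 10^34 m³
T² = 3.50915 × 10^21 s²
GM = 4π² × (4.6307 × 10^34) / (3.50915 × 10^21) = 5.20959 × 10^14 m³/s²
GM ≈ 5.21 × 10^14 m³/s²

Final answer: GM = 5.21 × 10^14 m³/s²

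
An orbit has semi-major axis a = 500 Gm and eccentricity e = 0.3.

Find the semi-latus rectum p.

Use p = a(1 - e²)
a = 500 Gm = 5 × 10^11 m
e = 0.3,  e² = 0.09,  1 − e² = 0.91
p = a(1 − e²) = 5 × 10^11 m × 0.91 = 4.55 × 10^11 m ≈ 455 Gm

Final answer: p = 455 Gm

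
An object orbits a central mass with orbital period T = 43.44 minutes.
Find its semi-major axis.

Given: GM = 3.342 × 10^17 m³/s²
T = 43.44 minutes = 2606.4 s
GM = 3.342 × 10^17 m³/s²
Kepler's third law: a³ = GM T² / (4π²)
T² = 6.79332 × 10^6 s²
a³ = (3.342 × 10^17) × (6.79332 × 10^6) / (4π²) = 5.75081 × 10^22 m³
a = (a³)^(1/3) = 3.8599 × 10^7 m ≈ 38.6 Mm

Final answer: 38.6 Mm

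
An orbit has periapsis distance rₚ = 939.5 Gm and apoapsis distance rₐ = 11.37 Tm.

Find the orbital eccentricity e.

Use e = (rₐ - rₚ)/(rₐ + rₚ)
rₚ = 939.5 Gm = 9.395 × 10^11 m
rₐ = 11.37 Tm = 1.137 × 10^13 m
rₐ − rₚ = 1.04305 × 10^13 m
rₐ + rₚ = 1.23095 × 10^13 m
e = (rₐ − rₚ)/(rₐ + rₚ) = 0.847354

Final answer: e = 0.8474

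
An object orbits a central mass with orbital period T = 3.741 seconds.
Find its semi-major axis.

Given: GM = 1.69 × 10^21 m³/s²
T = 3.741 seconds
GM = 1.69 × 10^21 m³/s²
Kepler's third law: a³ = GM T² / (4π²)
T² = 13.9951 s²
a³ = (1.69 × 10^21) × 13.9951 / (4π²) = 5.99104 × 10^20 m³
a = (a³)^(1/3) = 8.43013 × 10^6 m ≈ 8.43 Mm

Final answer: 8.43 Mm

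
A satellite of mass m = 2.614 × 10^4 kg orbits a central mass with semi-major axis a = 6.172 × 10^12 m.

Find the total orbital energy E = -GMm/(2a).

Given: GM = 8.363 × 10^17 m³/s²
a = 6.172 × 10^12 m
GM = 8.363 × 10^17 m³/s²
2a = 1.2344 × 10^13 m
GMm = 8.363 × 10^17 × 26140 = 2.18609 × 10^22 m³·kg/s²
E = −GMm/(2a) = -1.77097 × 10^9 J ≈ -1.771 GJ

Final answer: -1.771 GJ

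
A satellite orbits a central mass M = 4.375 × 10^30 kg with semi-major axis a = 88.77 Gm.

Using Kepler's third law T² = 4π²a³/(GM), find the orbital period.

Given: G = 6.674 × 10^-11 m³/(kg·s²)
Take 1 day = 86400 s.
M = 4.375 × 10^30 kg
GM = G × M = 6.674 × 10^-11 × 4.375 × 10^30 = 2.91987 × 10^20 m³/s²
a = 88.77 Gm = 8.877 × 10^10 m
a³ = 6.99518 × 10^32 m³
T = 2π √(a³/GM) = 2π √((6.99518 × 10^32) / (2.91987 × 10^20)) = 2π × 1.54781 × 10^6 s
T = 9.72517 × 10^6 s ≈ 112.6 days

Final answer: 112.6 days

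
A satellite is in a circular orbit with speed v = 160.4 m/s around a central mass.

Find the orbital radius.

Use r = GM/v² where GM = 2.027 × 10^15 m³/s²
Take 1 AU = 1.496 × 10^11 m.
v = 160.4 m/s
GM = 2.027 × 10^15 m³/s²
v² = 25728.2 m²/s²
r = GM/v² = (2.027 × 10^15) / 25728.2 = 7.87853 × 10^10 m ≈ 0.5266 AU

Final answer: 0.5266 AU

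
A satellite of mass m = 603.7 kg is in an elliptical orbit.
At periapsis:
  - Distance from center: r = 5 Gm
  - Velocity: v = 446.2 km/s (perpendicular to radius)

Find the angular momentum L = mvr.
r = 5 Gm = 5 × 10^9 m
v = 446.2 km/s = 446200 m/s
vr = 446200 × 5 × 10^9 = 2.231 × 10^15 m²/s
L = m × vr = 603.7 × 2.231 × 10^15 = 1.34685 × 10^18 kg·m²/s ≈ 1.347 × 10^18 kg·m²/s

Final answer: L = 1.347 × 10^18 kg·m²/s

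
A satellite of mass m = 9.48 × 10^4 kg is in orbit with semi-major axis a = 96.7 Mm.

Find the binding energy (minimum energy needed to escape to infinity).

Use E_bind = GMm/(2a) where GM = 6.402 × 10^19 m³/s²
a = 96.7 Mm = 9.67 × 10^7 m
GM = 6.402 × 10^19 m³/s²
m = 9.48 × 10^4 kg
GMm = 6.402 × 10^19 × 94800 = 6.0691 × 10^24 m³·kg/s²
2a = 1.934 × 10^8 m
E_bind = GMm/(2a) = 3.13811 × 10^16 J ≈ 31.38 PJ

Final answer: 31.38 PJ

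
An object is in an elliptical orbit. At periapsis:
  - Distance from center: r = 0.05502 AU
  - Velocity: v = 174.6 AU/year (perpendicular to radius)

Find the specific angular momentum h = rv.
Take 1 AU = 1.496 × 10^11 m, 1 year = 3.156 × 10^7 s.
r = 0.05502 AU = 8.23099 × 10^9 m
v = 174.6 AU/year = 827635 m/s
h = rv = 8.23099 × 10^9 × 827635 = 6.81226 × 10^15 m²/s ≈ 6.812 × 10^15 m²/s

Final answer: h = 6.812 × 10^15 m²/s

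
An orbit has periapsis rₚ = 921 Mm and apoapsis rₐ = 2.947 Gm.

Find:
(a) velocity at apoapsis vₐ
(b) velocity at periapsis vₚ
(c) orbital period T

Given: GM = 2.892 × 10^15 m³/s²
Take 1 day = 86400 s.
rₚ = 921 Mm = 9.21 × 10^8 m
rₐ = 2.947 Gm = 2.947 × 10^9 m
GM = 2.892 × 10^15 m³/s²
a = (rₚ + rₐ)/2 = 1.934 × 10^9 m
e = (rₐ − rₚ)/(rₐ + rₚ) = (2.026 × 10^9) / (3.868 × 10^9) = 0.523785
(a) vₐ² = GM (2/rₐ − 1/a) = 2.892 × 10^15 × (6.78656 × 10^-10 − 5.17063 × 10^-10) = 467327 m²/s²;  vₐ = 683.614 m/s ≈ 683.6 m/s
(b) vₚ² = GM (2/rₚ − 1/a) = 2.892 × 10^15 × (2.17155 × 10^-9 − 5.17063 × 10^-10) = 4.78478 × 10^6 m²/s²;  vₚ = 2187.41 m/s ≈ 2.187 km/s
(c) a³ = 7.23385 × 10^27 m³;  T = 2π √(a³/GM) = 2π × 1.58156 × 10^6 s = 9.93723 × 10^6 s ≈ 115 days

Final answer:
(a) velocity at apoapsis vₐ = 683.6 m/s
(b) velocity at periapsis vₚ = 2.187 km/s
(c) orbital period T = 115 days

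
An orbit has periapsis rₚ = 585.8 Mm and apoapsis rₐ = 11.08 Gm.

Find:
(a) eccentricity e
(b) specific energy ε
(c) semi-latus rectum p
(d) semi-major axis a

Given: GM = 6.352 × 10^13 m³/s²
rₚ = 585.8 Mm = 5.858 × 10^8 m
rₐ = 11.08 Gm = 1.108 × 10^10 m
GM = 6.352 × 10^13 m³/s²
a = (rₚ + rₐ)/2 = 5.8329 × 10^9 m
e = (rₐ − rₚ)/(rₐ + rₚ) = (1.04942 × 10^10) / (1.16658 × 10^10) = 0.89957
(a) e = 0.89957 ≈ 0.8996
(b) 2a = 1.16658 × 10^10 m;  ε = −GM/(2a) = -5444.98 J/kg ≈ -5.445 kJ/kg
(c) 1 − e² = 0.190774;  p = a(1 − e²) = 5.8329 × 10^9 × 0.190774 = 1.11277 × 10^9 m ≈ 1.113 Gm
(d) a = 5.8329 × 10^9 m ≈ 5.833 Gm

Final answer:
(a) eccentricity e = 0.8996
(b) specific energy ε = -5.445 kJ/kg
(c) semi-latus rectum p = 1.113 Gm
(d) semi-major axis a = 5.833 Gm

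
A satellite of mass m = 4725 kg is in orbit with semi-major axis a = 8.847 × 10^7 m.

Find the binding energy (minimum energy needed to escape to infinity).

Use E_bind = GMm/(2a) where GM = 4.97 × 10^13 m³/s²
a = 8.847 × 10^7 m
GM = 4.97 × 10^13 m³/s²
m = 4725 kg
GMm = 4.97 × 10^13 × 4725 = 2.34832 × 10^17 m³·kg/s²
2a = 1.7694 × 10^8 m
E_bind = GMm/(2a) = 1.32719 × 10^9 J ≈ 1.327 GJ

Final answer: 1.327 GJ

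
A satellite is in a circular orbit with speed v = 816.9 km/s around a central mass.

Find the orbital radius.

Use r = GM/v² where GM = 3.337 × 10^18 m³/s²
v = 816.9 km/s = 816900 m/s
GM = 3.337 × 10^18 m³/s²
v² = 6.67326 × 10^11 m²/s²
r = GM/v² = (3.337 × 10^18) / (6.67326 × 10^11) = 5.00056 × 10^6 m ≈ 5.001 Mm

Final answer: 5.001 Mm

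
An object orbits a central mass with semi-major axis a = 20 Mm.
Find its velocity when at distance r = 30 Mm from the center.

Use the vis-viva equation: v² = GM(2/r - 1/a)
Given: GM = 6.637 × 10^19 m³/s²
a = 20 Mm = 2 × 10^7 m
r = 30 Mm = 3 × 10^7 m
GM = 6.637 × 10^19 m³/s²
2/r − 1/a = 6.66667 × 10^-8 − 5 × 10^-8 = 1.66667 × 10^-8 m⁻¹
v² = GM (2/r − 1/a) = 1.10617 × 10^12 m²/s²
v = 1.05174 × 10^6 m/s ≈ 1052 km/s

Final answer: 1052 km/s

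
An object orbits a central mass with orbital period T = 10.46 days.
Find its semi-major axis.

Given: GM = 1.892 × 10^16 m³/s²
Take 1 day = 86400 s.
T = 10.46 days = 903744 s
GM = 1.892 × 10^16 m³/s²
Kepler's third law: a³ = GM T² / (4π²)
T² = 8.16753 × 10^11 s²
a³ = (1.892 × 10^16) × (8.16753 × 10^11) / (4π²) = 3.91428 × 10^26 m³
a = (a³)^(1/3) = 7.31505 × 10^8 m ≈ 7.315 × 10^8 m

Final answer: 7.315 × 10^8 m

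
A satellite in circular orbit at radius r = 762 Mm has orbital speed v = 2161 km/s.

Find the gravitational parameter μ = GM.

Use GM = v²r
r = 762 Mm = 7.62 × 10^8 m
v = 2161 km/s = 2.161 × 10^6 m/s
v² = 4.66992 × 10^12 m²/s²
GM = v²r = 4.66992 × 10^12 × 7.62 × 10^8 = 3.55848 × 10^21 m³/s²
GM ≈ 3.558 × 10^21 m³/s²

Final answer: GM = 3.558 × 10^21 m³/s²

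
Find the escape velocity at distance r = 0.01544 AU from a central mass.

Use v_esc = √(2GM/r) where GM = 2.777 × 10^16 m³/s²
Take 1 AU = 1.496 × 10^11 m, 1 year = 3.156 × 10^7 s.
r = 0.01544 AU = 2.30982 × 10^9 m
GM = 2.777 × 10^16 m³/s²
2GM/r = 2 × (2.777 × 10^16) / (2.30982 × 10^9) = 2.40451 × 10^7 m²/s²
v_esc = √(2GM/r) = 4903.58 m/s ≈ 1.034 AU/year

Final answer: 1.034 AU/year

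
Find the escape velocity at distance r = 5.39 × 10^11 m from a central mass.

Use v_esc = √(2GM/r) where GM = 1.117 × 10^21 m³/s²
r = 5.39 × 10^11 m
GM = 1.117 × 10^21 m³/s²
2GM/r = 2 × (1.117 × 10^21) / (5.39 × 10^11) = 4.14471 × 10^9 m²/s²
v_esc = √(2GM/r) = 64379.4 m/s ≈ 64.38 km/s

Final answer: 64.38 km/s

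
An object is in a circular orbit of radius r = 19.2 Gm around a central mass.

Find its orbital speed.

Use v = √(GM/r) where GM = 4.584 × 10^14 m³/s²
r = 19.2 Gm = 1.92 × 10^10 m
GM = 4.584 × 10^14 m³/s²
GM/r = (4.584 × 10^14) / (1.92 × 10^10) = 23875 m²/s²
v = √(GM/r) = 154.515 m/s ≈ 154.5 m/s

Final answer: 154.5 m/s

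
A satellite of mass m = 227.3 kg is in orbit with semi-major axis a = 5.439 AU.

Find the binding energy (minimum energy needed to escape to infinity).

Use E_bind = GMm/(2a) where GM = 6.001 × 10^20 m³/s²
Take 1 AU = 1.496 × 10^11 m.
a = 5.439 AU = 8.13674 × 10^11 m
GM = 6.001 × 10^20 m³/s²
m = 227.3 kg
GMm = 6.001 × 10^20 × 227.3 = 1.36403 × 10^23 m³·kg/s²
2a = 1.62735 × 10^12 m
E_bind = GMm/(2a) = 8.3819 × 10^10 J ≈ 83.82 GJ

Final answer: 83.82 GJ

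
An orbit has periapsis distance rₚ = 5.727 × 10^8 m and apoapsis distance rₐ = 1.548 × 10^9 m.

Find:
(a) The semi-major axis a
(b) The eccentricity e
rₚ = 5.727 × 10^8 m
rₐ = 1.548 × 10^9 m
(a) a = (rₚ + rₐ)/2 = 1.06035 × 10^9 m ≈ 1.06 × 10^9 m
(b) e = (rₐ − rₚ)/(rₐ + rₚ) = (9.753 × 10^8) / (2.1207 × 10^9) = 0.459895

Final answer:
(a) a = 1.06 × 10^9 m
(b) e = 0.4599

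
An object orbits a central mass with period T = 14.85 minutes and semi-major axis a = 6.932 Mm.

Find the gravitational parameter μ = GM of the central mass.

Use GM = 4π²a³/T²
T = 14.85 minutes = 891 s
a = 6.932 Mm = 6.932 × 10^6 m
a³ = 3.33101 × 10^20 m³
T² = 793881 s²
GM = 4π² × (3.33101 × 10^20) / 793881 = 1.65646 × 10^16 m³/s²
GM ≈ 1.656 × 10^16 m³/s²

Final answer: GM = 1.656 × 10^16 m³/s²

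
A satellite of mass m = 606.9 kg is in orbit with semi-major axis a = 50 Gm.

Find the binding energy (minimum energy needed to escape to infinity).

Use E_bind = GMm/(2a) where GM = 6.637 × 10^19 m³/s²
a = 50 Gm = 5 × 10^10 m
GM = 6.637 × 10^19 m³/s²
m = 606.9 kg
GMm = 6.637 × 10^19 × 606.9 = 4.028 × 10^22 m³·kg/s²
2a = 1 × 10^11 m
E_bind = GMm/(2a) = 4.028 × 10^11 J ≈ 402.8 GJ

Final answer: 402.8 GJ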